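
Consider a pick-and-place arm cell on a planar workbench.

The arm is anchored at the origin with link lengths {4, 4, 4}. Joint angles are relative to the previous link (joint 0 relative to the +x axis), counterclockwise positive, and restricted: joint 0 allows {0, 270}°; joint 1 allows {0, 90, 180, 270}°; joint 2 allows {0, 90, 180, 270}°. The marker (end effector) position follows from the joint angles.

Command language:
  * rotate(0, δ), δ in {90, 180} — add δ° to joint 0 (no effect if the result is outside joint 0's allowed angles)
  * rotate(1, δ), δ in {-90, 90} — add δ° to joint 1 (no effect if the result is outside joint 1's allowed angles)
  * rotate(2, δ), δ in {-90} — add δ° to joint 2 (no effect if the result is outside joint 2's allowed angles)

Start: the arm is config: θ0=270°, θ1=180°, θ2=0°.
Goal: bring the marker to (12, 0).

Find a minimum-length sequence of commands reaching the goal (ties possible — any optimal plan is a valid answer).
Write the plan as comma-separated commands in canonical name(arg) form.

rotate(0, 90), rotate(1, 90), rotate(1, 90)

t0: config: θ0=270°, θ1=180°, θ2=0°
step 1 (rotate(0, 90)): config: θ0=0°, θ1=180°, θ2=0°
step 2 (rotate(1, 90)): config: θ0=0°, θ1=270°, θ2=0°
step 3 (rotate(1, 90)): config: θ0=0°, θ1=0°, θ2=0°
minimal: 3 command(s), checked below 3.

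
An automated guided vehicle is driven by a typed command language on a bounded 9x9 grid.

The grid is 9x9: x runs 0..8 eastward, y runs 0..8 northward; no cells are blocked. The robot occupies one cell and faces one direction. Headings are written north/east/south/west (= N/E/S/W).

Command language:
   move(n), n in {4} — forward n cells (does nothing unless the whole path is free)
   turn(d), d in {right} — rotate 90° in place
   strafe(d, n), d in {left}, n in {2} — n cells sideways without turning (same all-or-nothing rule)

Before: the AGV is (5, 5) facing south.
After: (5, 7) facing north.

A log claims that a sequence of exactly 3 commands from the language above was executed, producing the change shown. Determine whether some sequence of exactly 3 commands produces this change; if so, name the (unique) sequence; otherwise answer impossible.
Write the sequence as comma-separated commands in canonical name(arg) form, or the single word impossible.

all 27 sequences checked — none match.

impossible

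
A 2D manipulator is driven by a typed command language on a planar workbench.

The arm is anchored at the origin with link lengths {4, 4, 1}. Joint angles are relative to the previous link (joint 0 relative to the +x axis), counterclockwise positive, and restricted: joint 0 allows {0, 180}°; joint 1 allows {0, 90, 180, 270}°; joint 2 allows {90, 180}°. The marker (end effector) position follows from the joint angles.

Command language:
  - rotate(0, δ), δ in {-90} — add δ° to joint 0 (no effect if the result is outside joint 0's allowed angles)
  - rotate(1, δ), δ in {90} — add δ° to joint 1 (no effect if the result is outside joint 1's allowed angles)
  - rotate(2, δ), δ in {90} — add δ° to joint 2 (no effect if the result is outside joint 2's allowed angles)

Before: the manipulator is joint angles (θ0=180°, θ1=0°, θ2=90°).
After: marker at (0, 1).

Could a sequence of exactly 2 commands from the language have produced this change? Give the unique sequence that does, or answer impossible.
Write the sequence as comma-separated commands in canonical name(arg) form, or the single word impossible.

rotate(1, 90), rotate(1, 90)

from: joint angles (θ0=180°, θ1=0°, θ2=90°)
1. rotate(1, 90) → joint angles (θ0=180°, θ1=90°, θ2=90°)
2. rotate(1, 90) → joint angles (θ0=180°, θ1=180°, θ2=90°)
no other 2-command option fits: unique.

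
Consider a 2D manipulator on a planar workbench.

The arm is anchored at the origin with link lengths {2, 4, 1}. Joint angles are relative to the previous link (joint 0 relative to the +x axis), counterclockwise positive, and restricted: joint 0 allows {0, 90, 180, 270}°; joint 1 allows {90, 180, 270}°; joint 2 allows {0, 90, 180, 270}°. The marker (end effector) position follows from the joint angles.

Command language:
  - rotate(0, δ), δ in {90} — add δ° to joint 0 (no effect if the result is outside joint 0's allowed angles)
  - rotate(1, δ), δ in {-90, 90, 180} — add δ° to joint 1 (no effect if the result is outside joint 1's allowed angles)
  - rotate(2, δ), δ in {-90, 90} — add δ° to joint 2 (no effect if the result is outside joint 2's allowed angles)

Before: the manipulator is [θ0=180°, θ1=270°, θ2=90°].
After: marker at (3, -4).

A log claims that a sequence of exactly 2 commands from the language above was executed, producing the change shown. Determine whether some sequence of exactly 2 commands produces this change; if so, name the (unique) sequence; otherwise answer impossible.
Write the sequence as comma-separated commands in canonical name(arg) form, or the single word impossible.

rotate(0, 90), rotate(0, 90)

start: [θ0=180°, θ1=270°, θ2=90°]
step 1 (rotate(0, 90)): [θ0=270°, θ1=270°, θ2=90°]
step 2 (rotate(0, 90)): [θ0=0°, θ1=270°, θ2=90°]
no other 2-command option fits: unique.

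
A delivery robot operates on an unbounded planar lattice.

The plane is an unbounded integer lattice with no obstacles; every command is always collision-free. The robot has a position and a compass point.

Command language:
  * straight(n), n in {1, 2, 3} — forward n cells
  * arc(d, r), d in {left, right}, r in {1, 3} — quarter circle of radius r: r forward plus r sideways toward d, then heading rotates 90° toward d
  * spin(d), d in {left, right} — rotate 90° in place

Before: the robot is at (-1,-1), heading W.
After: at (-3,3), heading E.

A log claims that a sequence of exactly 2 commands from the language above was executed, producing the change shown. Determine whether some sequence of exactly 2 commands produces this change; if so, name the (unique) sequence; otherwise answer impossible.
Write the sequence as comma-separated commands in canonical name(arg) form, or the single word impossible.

key: position moved to (-3,3) AND the heading swung to E — translation plus rotation needed
begin: at (-1,-1), heading W
t=1 arc(right, 3) ⇒ at (-4,2), heading N
t=2 arc(right, 1) ⇒ at (-3,3), heading E
no rival 2-sequence matches.

arc(right, 3), arc(right, 1)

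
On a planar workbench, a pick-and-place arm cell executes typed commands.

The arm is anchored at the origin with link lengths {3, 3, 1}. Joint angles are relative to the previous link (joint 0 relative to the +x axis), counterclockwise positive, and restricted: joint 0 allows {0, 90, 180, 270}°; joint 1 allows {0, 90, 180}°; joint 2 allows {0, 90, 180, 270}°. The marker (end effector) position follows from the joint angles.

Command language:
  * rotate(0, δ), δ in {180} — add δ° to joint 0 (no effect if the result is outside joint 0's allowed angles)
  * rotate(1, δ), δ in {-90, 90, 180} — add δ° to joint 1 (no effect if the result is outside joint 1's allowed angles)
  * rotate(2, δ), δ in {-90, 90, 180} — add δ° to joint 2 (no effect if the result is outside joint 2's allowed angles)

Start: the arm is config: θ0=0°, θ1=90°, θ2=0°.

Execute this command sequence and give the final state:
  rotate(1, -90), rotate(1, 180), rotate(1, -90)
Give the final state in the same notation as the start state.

start: config: θ0=0°, θ1=90°, θ2=0°
t=1 rotate(1, -90) ⇒ config: θ0=0°, θ1=0°, θ2=0°
t=2 rotate(1, 180) ⇒ config: θ0=0°, θ1=180°, θ2=0°
t=3 rotate(1, -90) ⇒ config: θ0=0°, θ1=90°, θ2=0°

config: θ0=0°, θ1=90°, θ2=0°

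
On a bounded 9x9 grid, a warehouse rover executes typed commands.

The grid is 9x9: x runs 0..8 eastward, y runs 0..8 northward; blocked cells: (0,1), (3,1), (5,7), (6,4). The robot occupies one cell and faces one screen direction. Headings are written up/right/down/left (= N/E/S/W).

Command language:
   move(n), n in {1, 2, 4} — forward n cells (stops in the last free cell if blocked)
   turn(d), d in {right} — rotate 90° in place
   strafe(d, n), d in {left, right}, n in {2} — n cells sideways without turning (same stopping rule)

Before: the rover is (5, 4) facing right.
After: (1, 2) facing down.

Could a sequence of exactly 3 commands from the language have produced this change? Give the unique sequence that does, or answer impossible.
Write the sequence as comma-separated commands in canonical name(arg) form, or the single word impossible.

no 3-step route produces this change.

impossible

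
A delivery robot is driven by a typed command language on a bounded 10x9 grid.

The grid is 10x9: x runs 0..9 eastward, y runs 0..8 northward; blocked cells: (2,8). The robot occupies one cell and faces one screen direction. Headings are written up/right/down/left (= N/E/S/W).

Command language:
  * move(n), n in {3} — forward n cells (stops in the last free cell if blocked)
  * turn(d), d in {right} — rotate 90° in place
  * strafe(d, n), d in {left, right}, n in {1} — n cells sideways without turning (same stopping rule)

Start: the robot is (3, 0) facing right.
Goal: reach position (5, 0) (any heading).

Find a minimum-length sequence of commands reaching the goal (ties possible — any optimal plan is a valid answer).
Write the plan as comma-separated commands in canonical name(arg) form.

move(3), turn(right), strafe(right, 1)

begin: (3, 0) facing right
t=1 move(3) ⇒ (6, 0) facing right
t=2 turn(right) ⇒ (6, 0) facing down
t=3 strafe(right, 1) ⇒ (5, 0) facing down
nothing shorter than 3 reaches the goal.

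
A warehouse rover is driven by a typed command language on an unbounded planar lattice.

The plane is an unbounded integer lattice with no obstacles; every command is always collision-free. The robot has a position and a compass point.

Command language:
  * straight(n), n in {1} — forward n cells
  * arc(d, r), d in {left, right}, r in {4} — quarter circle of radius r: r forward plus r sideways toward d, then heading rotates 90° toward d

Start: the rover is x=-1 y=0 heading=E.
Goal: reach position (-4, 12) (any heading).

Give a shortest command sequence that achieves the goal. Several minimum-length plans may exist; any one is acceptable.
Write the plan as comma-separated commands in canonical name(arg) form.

straight(1), arc(left, 4), arc(left, 4), arc(right, 4)

initial: x=-1 y=0 heading=E
t=1 straight(1) ⇒ x=0 y=0 heading=E
t=2 arc(left, 4) ⇒ x=4 y=4 heading=N
t=3 arc(left, 4) ⇒ x=0 y=8 heading=W
t=4 arc(right, 4) ⇒ x=-4 y=12 heading=N
nothing shorter than 4 reaches the goal.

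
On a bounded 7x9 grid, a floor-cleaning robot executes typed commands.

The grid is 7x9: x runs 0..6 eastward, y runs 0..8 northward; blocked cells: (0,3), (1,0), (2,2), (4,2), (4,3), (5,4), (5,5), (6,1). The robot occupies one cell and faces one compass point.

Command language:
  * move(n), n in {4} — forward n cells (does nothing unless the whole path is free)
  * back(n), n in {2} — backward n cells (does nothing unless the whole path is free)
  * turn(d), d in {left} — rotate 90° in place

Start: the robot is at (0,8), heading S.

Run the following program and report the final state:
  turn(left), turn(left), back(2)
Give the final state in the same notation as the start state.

at (0,6), heading N

begin: at (0,8), heading S
1. turn(left) → at (0,8), heading E
2. turn(left) → at (0,8), heading N
3. back(2) → at (0,6), heading N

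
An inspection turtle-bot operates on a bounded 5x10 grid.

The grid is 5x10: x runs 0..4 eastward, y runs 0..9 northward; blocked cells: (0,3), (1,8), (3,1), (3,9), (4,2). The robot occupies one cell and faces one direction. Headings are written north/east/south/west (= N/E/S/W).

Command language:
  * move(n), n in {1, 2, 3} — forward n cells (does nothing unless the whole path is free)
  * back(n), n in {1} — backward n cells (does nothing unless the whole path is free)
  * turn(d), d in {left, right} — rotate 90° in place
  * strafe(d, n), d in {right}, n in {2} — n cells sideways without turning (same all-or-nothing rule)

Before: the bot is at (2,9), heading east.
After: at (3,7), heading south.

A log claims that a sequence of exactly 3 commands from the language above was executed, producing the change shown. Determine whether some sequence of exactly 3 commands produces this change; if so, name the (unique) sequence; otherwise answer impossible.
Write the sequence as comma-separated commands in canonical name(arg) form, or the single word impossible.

strafe(right, 2), move(1), turn(right)

key: cell and facing (now S) both changed — the 3 commands mix motion and turning
begin: at (2,9), heading east
step 1 (strafe(right, 2)): at (2,7), heading east
step 2 (move(1)): at (3,7), heading east
step 3 (turn(right)): at (3,7), heading south
no rival 3-sequence matches.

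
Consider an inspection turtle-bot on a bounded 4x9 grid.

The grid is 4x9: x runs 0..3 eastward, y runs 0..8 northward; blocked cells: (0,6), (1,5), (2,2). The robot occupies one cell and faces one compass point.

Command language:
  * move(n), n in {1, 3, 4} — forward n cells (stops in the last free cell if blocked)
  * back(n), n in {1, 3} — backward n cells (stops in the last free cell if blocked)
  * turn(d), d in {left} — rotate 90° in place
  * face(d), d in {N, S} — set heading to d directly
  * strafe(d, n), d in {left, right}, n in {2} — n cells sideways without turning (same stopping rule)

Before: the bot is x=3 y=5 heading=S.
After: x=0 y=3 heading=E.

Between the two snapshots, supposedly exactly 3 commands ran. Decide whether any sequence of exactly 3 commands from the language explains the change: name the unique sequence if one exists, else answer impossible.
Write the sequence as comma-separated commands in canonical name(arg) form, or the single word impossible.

key: order matters: swapping turn(left) and back(3) lands elsewhere
t0: x=3 y=5 heading=S
t=1 turn(left) ⇒ x=3 y=5 heading=E
t=2 strafe(right, 2) ⇒ x=3 y=3 heading=E
t=3 back(3) ⇒ x=0 y=3 heading=E
all 1000 alternatives checked — unique.

turn(left), strafe(right, 2), back(3)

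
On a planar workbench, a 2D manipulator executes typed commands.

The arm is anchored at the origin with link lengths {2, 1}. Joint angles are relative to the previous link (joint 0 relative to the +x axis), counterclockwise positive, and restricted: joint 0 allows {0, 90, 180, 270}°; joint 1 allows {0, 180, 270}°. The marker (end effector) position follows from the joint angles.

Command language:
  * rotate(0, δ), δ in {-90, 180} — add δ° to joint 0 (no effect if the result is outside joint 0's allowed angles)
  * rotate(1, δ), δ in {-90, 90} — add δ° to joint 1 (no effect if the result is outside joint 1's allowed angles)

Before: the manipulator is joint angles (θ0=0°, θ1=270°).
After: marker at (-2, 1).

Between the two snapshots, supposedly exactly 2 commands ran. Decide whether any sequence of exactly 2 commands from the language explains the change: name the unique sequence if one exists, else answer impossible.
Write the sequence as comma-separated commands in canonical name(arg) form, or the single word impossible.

rotate(0, -90), rotate(0, -90)

initial: joint angles (θ0=0°, θ1=270°)
1. rotate(0, -90) → joint angles (θ0=270°, θ1=270°)
2. rotate(0, -90) → joint angles (θ0=180°, θ1=270°)
no rival 2-sequence matches.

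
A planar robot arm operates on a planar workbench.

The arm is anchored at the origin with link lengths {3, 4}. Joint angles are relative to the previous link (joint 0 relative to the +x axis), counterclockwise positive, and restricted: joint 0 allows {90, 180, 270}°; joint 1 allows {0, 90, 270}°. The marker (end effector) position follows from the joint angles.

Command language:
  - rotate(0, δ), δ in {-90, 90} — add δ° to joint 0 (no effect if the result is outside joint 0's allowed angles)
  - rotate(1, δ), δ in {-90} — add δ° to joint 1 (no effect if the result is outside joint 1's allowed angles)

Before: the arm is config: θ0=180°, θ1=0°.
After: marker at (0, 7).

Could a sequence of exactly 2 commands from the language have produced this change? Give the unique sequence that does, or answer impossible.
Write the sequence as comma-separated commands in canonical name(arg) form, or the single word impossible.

rotate(0, -90), rotate(0, -90)

start: config: θ0=180°, θ1=0°
[1] after rotate(0, -90): config: θ0=90°, θ1=0°
[2] after rotate(0, -90): config: θ0=90°, θ1=0°
no other 2-command option fits: unique.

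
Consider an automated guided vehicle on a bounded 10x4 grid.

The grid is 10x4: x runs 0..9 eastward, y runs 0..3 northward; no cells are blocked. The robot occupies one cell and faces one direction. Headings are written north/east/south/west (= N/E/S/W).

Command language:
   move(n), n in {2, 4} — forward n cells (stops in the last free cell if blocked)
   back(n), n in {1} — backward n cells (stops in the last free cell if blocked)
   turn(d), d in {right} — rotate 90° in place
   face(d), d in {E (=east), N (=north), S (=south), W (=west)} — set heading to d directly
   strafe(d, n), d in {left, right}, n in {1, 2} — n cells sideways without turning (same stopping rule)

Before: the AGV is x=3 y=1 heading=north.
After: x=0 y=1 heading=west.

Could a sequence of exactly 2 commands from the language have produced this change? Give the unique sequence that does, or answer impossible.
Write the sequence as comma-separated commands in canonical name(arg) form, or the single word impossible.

key: cell and facing (now W) both changed — the 2 commands mix motion and turning
begin: x=3 y=1 heading=north
t=1 face(W) ⇒ x=3 y=1 heading=west
t=2 move(4) ⇒ x=0 y=1 heading=west
no rival 2-sequence matches.

face(W), move(4)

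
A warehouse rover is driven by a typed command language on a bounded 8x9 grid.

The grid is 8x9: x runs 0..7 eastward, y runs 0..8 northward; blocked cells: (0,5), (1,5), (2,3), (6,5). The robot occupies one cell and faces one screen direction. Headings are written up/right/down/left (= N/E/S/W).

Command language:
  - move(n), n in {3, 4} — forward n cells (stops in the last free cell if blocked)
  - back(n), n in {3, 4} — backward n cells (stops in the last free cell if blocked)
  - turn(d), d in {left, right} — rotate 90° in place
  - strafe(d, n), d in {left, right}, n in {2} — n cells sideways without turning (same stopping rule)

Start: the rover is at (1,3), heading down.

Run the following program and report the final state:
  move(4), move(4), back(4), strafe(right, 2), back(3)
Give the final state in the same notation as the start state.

start: at (1,3), heading down
t=1 move(4) ⇒ at (1,0), heading down
t=2 move(4) ⇒ at (1,0), heading down
t=3 back(4) ⇒ at (1,4), heading down
t=4 strafe(right, 2) ⇒ at (0,4), heading down
t=5 back(3) ⇒ at (0,4), heading down

at (0,4), heading down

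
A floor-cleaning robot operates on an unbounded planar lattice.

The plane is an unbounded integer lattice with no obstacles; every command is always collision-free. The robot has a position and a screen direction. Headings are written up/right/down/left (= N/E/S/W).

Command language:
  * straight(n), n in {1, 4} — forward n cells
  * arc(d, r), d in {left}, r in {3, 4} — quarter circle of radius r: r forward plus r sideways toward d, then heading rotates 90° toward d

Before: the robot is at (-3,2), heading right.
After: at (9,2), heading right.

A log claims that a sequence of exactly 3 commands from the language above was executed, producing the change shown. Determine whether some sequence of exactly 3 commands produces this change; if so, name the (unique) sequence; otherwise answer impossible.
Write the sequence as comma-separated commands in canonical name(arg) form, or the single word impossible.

straight(4), straight(4), straight(4)

key: heading stays E — no command in the sequence turns
t0: at (-3,2), heading right
[1] after straight(4): at (1,2), heading right
[2] after straight(4): at (5,2), heading right
[3] after straight(4): at (9,2), heading right
uniquely the one of 64 3-step routes that fits.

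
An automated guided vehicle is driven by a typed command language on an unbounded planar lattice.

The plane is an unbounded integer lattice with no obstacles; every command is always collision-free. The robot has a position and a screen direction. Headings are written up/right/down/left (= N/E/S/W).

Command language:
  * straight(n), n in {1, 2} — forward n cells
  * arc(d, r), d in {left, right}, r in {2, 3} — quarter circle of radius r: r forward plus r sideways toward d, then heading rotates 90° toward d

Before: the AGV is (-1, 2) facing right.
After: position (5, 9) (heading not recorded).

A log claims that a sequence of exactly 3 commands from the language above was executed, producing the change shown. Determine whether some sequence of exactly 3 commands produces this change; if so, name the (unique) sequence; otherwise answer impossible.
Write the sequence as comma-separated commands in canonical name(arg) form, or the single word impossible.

key: order matters: swapping arc(left, 3) and arc(right, 3) lands elsewhere
initial: (-1, 2) facing right
t=1 arc(left, 3) ⇒ (2, 5) facing up
t=2 straight(1) ⇒ (2, 6) facing up
t=3 arc(right, 3) ⇒ (5, 9) facing right
all 216 alternatives checked — unique.

arc(left, 3), straight(1), arc(right, 3)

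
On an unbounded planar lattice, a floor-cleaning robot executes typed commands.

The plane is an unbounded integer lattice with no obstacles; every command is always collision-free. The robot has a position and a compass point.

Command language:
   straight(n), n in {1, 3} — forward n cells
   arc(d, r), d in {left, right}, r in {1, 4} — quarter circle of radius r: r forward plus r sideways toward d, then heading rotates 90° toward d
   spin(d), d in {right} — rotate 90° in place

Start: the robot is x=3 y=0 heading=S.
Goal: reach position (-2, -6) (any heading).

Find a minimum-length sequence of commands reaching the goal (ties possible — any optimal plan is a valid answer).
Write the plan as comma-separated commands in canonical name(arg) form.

start: x=3 y=0 heading=S
step 1 (arc(right, 1)): x=2 y=-1 heading=W
step 2 (arc(left, 4)): x=-2 y=-5 heading=S
step 3 (straight(1)): x=-2 y=-6 heading=S
no 2-step plan works, so 3 is optimal.

arc(right, 1), arc(left, 4), straight(1)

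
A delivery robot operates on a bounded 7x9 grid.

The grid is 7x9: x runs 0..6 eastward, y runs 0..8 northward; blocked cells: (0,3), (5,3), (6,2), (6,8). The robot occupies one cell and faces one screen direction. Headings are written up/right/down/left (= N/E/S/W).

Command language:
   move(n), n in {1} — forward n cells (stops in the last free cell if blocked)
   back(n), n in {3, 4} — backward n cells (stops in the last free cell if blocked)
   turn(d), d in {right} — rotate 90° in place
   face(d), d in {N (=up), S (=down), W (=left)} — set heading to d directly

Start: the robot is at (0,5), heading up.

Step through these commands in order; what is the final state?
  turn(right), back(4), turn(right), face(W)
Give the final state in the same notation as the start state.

at (0,5), heading left

from: at (0,5), heading up
[1] after turn(right): at (0,5), heading right
[2] after back(4): at (0,5), heading right
[3] after turn(right): at (0,5), heading down
[4] after face(W): at (0,5), heading left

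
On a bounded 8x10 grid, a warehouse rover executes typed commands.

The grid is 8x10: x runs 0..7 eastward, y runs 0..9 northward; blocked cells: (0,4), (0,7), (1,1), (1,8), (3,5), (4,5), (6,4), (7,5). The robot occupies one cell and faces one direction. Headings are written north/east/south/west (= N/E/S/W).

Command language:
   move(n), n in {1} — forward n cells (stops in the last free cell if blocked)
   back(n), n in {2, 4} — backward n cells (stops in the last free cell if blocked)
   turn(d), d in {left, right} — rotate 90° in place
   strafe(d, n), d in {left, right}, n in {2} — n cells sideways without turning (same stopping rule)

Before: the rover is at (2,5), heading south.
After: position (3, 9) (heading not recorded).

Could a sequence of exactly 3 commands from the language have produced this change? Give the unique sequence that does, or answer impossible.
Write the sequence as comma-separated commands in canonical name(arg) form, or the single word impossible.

key: order matters: swapping back(4) and move(1) lands elsewhere
start: at (2,5), heading south
t=1 back(4) ⇒ at (2,9), heading south
t=2 turn(left) ⇒ at (2,9), heading east
t=3 move(1) ⇒ at (3,9), heading east
uniquely the one of 343 3-step routes that fits.

back(4), turn(left), move(1)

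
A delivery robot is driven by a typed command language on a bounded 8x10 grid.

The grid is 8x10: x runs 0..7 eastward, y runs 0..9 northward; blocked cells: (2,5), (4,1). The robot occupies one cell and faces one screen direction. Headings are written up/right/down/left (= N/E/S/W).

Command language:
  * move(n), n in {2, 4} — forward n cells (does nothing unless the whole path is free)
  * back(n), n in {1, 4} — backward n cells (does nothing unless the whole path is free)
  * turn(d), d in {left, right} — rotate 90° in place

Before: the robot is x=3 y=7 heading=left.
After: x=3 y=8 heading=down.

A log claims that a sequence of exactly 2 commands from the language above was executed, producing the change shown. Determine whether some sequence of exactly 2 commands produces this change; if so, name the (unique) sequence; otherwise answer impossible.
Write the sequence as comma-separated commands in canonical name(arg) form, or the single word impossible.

turn(left), back(1)

key: cell and facing (now S) both changed — the 2 commands mix motion and turning
initial: x=3 y=7 heading=left
[1] after turn(left): x=3 y=7 heading=down
[2] after back(1): x=3 y=8 heading=down
uniquely the one of 36 2-step routes that fits.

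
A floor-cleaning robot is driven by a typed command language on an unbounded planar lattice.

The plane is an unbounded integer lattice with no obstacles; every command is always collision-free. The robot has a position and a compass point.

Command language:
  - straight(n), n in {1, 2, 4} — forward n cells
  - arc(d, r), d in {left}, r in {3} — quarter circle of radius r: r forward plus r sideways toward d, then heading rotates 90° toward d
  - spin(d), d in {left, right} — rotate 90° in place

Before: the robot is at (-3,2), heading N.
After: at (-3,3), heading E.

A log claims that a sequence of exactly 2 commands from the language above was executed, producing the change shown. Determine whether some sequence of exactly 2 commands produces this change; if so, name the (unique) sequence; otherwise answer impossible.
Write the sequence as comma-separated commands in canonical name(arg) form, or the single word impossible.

key: order matters: swapping straight(1) and spin(right) lands elsewhere
from: at (-3,2), heading N
1. straight(1) → at (-3,3), heading N
2. spin(right) → at (-3,3), heading E
no rival 2-sequence matches.

straight(1), spin(right)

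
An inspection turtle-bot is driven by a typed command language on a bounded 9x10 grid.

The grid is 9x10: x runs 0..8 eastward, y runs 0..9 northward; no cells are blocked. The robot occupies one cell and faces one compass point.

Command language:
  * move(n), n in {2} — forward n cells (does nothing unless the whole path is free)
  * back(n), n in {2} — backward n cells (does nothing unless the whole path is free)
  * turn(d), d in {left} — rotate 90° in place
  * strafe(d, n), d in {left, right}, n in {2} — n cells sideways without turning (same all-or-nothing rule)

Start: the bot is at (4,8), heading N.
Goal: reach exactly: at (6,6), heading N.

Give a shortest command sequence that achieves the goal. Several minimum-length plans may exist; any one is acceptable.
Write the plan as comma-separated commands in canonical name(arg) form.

initial: at (4,8), heading N
step 1 (back(2)): at (4,6), heading N
step 2 (strafe(right, 2)): at (6,6), heading N
no 1-step plan works, so 2 is optimal.

back(2), strafe(right, 2)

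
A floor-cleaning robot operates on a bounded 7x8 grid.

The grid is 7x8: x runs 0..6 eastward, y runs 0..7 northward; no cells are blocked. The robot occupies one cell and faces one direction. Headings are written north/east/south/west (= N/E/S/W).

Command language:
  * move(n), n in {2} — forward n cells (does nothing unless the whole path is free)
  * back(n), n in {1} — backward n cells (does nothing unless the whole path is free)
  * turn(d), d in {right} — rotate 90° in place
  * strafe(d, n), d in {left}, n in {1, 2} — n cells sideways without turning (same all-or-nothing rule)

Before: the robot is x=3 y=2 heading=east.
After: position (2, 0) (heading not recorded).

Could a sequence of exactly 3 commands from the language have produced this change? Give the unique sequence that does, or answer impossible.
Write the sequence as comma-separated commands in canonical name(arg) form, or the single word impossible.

back(1), turn(right), move(2)

key: running move(2) before back(1) would end elsewhere — order is forced
t0: x=3 y=2 heading=east
[1] after back(1): x=2 y=2 heading=east
[2] after turn(right): x=2 y=2 heading=south
[3] after move(2): x=2 y=0 heading=south
all 125 alternatives checked — unique.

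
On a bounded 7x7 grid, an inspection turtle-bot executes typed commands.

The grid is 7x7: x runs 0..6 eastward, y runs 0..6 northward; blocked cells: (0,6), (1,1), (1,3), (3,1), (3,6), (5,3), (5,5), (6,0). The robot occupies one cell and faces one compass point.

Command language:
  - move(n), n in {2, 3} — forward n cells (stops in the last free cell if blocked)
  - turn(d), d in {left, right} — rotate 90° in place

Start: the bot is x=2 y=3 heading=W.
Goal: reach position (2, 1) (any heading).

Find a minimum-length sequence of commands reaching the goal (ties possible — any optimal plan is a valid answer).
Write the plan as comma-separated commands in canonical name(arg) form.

turn(left), move(2)

start: x=2 y=3 heading=W
[1] after turn(left): x=2 y=3 heading=S
[2] after move(2): x=2 y=1 heading=S
shorter routes all fall short; 2 is best.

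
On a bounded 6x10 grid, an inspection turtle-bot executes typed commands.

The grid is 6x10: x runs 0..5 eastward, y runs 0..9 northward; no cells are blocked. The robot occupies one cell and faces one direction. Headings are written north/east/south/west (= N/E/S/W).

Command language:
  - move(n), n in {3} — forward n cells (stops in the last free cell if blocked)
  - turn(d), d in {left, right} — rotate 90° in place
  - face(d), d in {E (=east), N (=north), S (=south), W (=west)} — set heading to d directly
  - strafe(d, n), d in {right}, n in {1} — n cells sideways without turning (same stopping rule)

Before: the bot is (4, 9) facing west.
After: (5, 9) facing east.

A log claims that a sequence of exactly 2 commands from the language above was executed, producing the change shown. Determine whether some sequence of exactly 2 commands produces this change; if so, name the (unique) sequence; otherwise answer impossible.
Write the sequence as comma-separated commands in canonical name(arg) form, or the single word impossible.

key: order matters: swapping face(E) and move(3) lands elsewhere
begin: (4, 9) facing west
step 1 (face(E)): (4, 9) facing east
step 2 (move(3)): (5, 9) facing east
uniquely the one of 64 2-step routes that fits.

face(E), move(3)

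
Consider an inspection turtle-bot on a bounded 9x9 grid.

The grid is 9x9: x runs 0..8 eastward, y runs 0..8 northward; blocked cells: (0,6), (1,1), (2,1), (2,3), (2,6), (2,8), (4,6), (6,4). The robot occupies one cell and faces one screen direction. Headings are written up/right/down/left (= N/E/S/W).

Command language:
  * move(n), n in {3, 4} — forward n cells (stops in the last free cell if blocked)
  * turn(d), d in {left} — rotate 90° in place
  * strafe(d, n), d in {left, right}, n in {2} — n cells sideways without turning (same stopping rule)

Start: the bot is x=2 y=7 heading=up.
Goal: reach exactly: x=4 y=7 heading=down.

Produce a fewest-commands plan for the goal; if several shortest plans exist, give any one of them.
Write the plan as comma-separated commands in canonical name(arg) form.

initial: x=2 y=7 heading=up
t=1 turn(left) ⇒ x=2 y=7 heading=left
t=2 turn(left) ⇒ x=2 y=7 heading=down
t=3 strafe(left, 2) ⇒ x=4 y=7 heading=down
minimal: 3 command(s), checked below 3.

turn(left), turn(left), strafe(left, 2)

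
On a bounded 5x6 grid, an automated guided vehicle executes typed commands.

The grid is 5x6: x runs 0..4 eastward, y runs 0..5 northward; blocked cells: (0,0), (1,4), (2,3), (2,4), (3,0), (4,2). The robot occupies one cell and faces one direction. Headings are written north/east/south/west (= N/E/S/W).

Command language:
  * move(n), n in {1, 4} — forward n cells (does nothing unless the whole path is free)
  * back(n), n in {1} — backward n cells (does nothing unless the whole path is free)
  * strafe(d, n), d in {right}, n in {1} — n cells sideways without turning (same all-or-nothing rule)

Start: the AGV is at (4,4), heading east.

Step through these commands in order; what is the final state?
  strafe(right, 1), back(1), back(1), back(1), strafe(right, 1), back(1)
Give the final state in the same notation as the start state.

from: at (4,4), heading east
[1] after strafe(right, 1): at (4,3), heading east
[2] after back(1): at (3,3), heading east
[3] after back(1): at (3,3), heading east
[4] after back(1): at (3,3), heading east
[5] after strafe(right, 1): at (3,2), heading east
[6] after back(1): at (2,2), heading east

at (2,2), heading east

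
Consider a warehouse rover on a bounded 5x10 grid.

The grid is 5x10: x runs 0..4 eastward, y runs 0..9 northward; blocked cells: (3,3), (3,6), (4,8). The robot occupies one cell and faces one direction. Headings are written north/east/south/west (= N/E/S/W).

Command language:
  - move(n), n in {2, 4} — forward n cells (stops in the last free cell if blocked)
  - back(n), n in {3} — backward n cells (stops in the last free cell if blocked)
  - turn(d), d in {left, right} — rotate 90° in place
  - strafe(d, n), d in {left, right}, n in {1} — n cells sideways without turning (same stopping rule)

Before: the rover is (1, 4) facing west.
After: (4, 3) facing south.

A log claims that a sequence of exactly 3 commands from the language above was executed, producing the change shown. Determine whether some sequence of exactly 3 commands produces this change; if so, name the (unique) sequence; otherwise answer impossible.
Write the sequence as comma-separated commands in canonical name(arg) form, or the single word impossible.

key: position moved to (4,3) AND the heading swung to S — translation plus rotation needed
start: (1, 4) facing west
[1] after back(3): (4, 4) facing west
[2] after strafe(left, 1): (4, 3) facing west
[3] after turn(left): (4, 3) facing south
no other 3-command option fits: unique.

back(3), strafe(left, 1), turn(left)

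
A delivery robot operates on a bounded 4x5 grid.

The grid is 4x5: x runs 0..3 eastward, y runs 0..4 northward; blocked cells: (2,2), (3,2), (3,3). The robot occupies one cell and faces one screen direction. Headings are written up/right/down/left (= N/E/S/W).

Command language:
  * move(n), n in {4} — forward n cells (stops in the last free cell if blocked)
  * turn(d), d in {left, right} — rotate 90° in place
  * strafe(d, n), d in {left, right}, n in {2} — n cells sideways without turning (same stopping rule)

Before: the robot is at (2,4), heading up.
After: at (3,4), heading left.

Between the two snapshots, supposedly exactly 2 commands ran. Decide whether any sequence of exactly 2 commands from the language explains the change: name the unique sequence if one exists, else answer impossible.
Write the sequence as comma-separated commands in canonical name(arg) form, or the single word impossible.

key: strafe(right, 2) runs into the grid edge before its full distance
begin: at (2,4), heading up
1. strafe(right, 2) → at (3,4), heading up
2. turn(left) → at (3,4), heading left
all 25 alternatives checked — unique.

strafe(right, 2), turn(left)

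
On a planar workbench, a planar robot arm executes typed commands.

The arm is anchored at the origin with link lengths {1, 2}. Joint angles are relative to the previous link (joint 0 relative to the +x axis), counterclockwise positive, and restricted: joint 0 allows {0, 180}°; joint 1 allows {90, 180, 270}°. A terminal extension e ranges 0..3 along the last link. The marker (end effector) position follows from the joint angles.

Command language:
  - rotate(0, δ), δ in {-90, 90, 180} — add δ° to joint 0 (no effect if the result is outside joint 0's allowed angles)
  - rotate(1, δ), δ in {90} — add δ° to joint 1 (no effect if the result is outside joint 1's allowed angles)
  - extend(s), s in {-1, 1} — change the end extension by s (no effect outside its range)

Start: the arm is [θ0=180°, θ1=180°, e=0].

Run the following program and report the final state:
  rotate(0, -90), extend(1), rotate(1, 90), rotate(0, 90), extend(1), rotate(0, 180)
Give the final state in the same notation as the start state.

[θ0=0°, θ1=270°, e=2]

begin: [θ0=180°, θ1=180°, e=0]
step 1 (rotate(0, -90)): [θ0=180°, θ1=180°, e=0]
step 2 (extend(1)): [θ0=180°, θ1=180°, e=1]
step 3 (rotate(1, 90)): [θ0=180°, θ1=270°, e=1]
step 4 (rotate(0, 90)): [θ0=180°, θ1=270°, e=1]
step 5 (extend(1)): [θ0=180°, θ1=270°, e=2]
step 6 (rotate(0, 180)): [θ0=0°, θ1=270°, e=2]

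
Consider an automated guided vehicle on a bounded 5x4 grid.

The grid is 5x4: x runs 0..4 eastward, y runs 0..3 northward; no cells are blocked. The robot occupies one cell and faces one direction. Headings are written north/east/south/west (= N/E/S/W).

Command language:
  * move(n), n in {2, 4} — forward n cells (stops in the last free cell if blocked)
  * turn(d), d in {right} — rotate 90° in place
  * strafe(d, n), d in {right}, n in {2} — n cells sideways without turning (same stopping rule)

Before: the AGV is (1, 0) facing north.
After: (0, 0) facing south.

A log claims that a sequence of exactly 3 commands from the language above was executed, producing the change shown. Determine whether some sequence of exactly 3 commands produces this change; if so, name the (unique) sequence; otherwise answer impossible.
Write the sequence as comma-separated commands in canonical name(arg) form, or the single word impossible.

key: cell and facing (now S) both changed — the 3 commands mix motion and turning
start: (1, 0) facing north
t=1 turn(right) ⇒ (1, 0) facing east
t=2 turn(right) ⇒ (1, 0) facing south
t=3 strafe(right, 2) ⇒ (0, 0) facing south
uniquely the one of 64 3-step routes that fits.

turn(right), turn(right), strafe(right, 2)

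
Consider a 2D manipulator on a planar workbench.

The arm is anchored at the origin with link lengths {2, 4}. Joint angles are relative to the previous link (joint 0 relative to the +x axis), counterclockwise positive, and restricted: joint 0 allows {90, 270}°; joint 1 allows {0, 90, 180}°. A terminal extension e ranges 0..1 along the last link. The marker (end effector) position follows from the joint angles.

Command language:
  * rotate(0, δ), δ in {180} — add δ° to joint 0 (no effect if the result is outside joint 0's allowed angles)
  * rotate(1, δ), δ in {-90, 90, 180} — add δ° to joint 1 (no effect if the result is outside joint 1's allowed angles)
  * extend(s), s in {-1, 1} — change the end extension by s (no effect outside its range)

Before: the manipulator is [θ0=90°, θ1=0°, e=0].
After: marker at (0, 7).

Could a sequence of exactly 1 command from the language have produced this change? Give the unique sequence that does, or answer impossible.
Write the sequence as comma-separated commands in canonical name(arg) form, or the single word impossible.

extend(1)

initial: [θ0=90°, θ1=0°, e=0]
[1] after extend(1): [θ0=90°, θ1=0°, e=1]
no rival 1-sequence matches.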